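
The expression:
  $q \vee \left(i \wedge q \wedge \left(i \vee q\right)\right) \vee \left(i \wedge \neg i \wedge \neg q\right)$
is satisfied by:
  {q: True}


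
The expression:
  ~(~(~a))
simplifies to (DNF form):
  ~a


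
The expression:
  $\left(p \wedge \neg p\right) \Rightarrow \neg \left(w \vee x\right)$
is always true.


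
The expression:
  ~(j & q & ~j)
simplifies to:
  True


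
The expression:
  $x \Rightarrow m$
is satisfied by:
  {m: True, x: False}
  {x: False, m: False}
  {x: True, m: True}


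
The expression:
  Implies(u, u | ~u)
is always true.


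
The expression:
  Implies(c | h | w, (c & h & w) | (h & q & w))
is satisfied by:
  {q: True, c: False, w: False, h: False}
  {q: False, c: False, w: False, h: False}
  {h: True, w: True, q: True, c: False}
  {h: True, w: True, c: True, q: True}
  {h: True, w: True, c: True, q: False}


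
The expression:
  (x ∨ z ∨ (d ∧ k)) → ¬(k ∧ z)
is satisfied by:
  {k: False, z: False}
  {z: True, k: False}
  {k: True, z: False}


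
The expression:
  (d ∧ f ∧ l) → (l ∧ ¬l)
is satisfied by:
  {l: False, d: False, f: False}
  {f: True, l: False, d: False}
  {d: True, l: False, f: False}
  {f: True, d: True, l: False}
  {l: True, f: False, d: False}
  {f: True, l: True, d: False}
  {d: True, l: True, f: False}


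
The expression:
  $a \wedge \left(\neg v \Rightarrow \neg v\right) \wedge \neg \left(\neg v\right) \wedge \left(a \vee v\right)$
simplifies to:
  $a \wedge v$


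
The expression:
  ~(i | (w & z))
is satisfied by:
  {w: False, i: False, z: False}
  {z: True, w: False, i: False}
  {w: True, z: False, i: False}


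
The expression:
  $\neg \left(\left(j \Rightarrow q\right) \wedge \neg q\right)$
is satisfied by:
  {q: True, j: True}
  {q: True, j: False}
  {j: True, q: False}


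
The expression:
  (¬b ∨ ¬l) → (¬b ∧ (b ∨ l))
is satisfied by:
  {l: True}


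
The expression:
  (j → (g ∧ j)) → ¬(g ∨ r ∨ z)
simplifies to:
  ¬g ∧ (j ∨ ¬r) ∧ (j ∨ ¬z)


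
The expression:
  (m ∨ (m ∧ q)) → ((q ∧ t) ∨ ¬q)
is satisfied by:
  {t: True, m: False, q: False}
  {m: False, q: False, t: False}
  {t: True, q: True, m: False}
  {q: True, m: False, t: False}
  {t: True, m: True, q: False}
  {m: True, t: False, q: False}
  {t: True, q: True, m: True}


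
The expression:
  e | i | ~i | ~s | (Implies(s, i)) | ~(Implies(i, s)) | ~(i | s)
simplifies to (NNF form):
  True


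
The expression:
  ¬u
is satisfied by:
  {u: False}


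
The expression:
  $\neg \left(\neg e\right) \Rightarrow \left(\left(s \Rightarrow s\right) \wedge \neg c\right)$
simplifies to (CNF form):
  $\neg c \vee \neg e$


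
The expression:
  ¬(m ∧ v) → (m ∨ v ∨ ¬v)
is always true.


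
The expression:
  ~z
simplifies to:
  ~z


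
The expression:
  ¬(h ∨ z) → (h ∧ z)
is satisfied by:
  {z: True, h: True}
  {z: True, h: False}
  {h: True, z: False}


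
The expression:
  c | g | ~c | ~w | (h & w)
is always true.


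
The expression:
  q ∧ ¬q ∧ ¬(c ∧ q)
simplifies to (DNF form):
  False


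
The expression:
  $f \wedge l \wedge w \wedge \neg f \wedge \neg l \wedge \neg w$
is never true.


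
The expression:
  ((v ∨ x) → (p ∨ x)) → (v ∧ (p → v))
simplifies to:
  v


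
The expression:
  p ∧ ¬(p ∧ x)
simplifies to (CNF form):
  p ∧ ¬x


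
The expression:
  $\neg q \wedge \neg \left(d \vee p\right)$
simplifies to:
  $\neg d \wedge \neg p \wedge \neg q$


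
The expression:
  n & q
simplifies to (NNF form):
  n & q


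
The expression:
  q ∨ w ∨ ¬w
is always true.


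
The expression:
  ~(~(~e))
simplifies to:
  ~e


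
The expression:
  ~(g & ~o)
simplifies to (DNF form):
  o | ~g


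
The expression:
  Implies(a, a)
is always true.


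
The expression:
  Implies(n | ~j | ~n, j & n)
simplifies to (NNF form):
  j & n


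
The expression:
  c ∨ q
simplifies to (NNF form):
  c ∨ q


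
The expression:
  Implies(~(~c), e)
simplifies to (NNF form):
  e | ~c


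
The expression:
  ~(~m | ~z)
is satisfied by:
  {z: True, m: True}


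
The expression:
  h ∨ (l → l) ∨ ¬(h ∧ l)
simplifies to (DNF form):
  True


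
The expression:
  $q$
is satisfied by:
  {q: True}


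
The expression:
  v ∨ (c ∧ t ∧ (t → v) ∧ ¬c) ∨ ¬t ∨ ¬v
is always true.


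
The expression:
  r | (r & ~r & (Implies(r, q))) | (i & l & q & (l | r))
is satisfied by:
  {i: True, r: True, l: True, q: True}
  {i: True, r: True, l: True, q: False}
  {i: True, r: True, q: True, l: False}
  {i: True, r: True, q: False, l: False}
  {r: True, l: True, q: True, i: False}
  {r: True, l: True, q: False, i: False}
  {r: True, l: False, q: True, i: False}
  {r: True, l: False, q: False, i: False}
  {i: True, l: True, q: True, r: False}


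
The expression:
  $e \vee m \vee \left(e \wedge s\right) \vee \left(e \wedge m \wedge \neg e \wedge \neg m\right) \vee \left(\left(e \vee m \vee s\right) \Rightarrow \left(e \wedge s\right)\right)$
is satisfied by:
  {m: True, e: True, s: False}
  {m: True, s: False, e: False}
  {e: True, s: False, m: False}
  {e: False, s: False, m: False}
  {m: True, e: True, s: True}
  {m: True, s: True, e: False}
  {e: True, s: True, m: False}


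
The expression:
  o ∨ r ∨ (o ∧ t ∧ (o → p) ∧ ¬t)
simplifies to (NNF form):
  o ∨ r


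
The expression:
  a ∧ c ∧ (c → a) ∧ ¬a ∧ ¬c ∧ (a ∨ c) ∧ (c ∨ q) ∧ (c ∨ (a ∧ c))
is never true.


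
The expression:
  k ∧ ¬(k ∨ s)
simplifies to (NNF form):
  False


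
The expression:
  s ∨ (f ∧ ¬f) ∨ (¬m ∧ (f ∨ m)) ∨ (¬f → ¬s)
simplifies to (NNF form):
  True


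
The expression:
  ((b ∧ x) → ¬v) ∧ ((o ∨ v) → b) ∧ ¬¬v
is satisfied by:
  {b: True, v: True, x: False}


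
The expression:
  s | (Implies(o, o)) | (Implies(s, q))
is always true.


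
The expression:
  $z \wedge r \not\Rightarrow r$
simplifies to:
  $\text{False}$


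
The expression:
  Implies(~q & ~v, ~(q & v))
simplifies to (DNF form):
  True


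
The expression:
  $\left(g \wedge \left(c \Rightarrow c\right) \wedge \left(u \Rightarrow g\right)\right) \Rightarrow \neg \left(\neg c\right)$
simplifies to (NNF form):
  $c \vee \neg g$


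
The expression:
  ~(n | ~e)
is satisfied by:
  {e: True, n: False}


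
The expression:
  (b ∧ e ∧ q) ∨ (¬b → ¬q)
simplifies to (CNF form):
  b ∨ ¬q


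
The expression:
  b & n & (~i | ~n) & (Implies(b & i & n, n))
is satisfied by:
  {b: True, n: True, i: False}


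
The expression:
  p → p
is always true.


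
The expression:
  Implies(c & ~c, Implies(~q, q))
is always true.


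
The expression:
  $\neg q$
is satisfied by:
  {q: False}


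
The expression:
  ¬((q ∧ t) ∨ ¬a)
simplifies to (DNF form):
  (a ∧ ¬q) ∨ (a ∧ ¬t)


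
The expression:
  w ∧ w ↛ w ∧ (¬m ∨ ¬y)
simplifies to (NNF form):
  False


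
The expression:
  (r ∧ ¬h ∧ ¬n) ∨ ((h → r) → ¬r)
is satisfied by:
  {h: False, r: False, n: False}
  {n: True, h: False, r: False}
  {h: True, n: False, r: False}
  {n: True, h: True, r: False}
  {r: True, n: False, h: False}


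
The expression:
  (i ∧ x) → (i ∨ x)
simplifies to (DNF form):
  True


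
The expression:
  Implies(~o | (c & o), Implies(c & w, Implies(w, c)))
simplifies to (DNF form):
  True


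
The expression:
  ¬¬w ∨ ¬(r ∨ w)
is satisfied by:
  {w: True, r: False}
  {r: False, w: False}
  {r: True, w: True}


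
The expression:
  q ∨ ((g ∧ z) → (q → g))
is always true.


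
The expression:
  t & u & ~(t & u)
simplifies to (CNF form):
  False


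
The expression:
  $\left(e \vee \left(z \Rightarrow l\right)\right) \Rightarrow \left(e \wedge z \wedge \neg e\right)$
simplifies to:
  $z \wedge \neg e \wedge \neg l$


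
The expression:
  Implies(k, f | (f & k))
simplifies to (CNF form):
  f | ~k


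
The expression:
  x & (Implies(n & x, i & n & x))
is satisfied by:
  {i: True, x: True, n: False}
  {x: True, n: False, i: False}
  {i: True, n: True, x: True}


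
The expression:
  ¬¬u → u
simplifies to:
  True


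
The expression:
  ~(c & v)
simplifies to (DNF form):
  ~c | ~v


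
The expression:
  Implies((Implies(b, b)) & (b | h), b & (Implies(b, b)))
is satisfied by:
  {b: True, h: False}
  {h: False, b: False}
  {h: True, b: True}


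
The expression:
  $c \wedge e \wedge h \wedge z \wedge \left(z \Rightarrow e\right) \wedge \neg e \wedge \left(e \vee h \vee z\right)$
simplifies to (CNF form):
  $\text{False}$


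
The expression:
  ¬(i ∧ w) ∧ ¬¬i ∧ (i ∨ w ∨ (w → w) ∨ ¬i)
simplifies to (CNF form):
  i ∧ ¬w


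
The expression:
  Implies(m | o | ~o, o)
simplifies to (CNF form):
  o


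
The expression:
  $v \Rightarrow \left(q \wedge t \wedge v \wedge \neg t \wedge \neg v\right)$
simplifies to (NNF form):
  $\neg v$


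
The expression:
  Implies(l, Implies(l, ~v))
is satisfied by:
  {l: False, v: False}
  {v: True, l: False}
  {l: True, v: False}


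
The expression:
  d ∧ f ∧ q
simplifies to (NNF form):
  d ∧ f ∧ q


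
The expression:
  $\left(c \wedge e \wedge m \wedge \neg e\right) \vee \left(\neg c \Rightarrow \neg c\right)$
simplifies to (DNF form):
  $\text{True}$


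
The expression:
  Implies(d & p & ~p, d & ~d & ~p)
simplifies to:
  True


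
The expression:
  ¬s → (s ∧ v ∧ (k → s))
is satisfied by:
  {s: True}


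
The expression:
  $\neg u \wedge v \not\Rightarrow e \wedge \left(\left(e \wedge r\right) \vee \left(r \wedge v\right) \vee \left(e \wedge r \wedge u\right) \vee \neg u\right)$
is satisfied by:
  {v: True, u: False, e: False}


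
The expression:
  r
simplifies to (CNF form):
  r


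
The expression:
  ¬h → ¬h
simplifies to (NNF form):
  True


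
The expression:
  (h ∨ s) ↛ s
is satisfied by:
  {h: True, s: False}


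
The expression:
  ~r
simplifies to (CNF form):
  ~r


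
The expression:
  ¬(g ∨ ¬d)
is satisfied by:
  {d: True, g: False}


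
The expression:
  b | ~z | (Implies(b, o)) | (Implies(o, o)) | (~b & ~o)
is always true.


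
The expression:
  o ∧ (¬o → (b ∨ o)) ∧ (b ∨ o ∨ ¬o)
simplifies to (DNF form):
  o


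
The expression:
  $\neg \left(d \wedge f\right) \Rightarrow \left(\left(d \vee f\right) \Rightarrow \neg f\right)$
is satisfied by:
  {d: True, f: False}
  {f: False, d: False}
  {f: True, d: True}


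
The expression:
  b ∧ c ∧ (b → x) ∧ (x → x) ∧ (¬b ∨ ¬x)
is never true.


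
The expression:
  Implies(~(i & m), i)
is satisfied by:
  {i: True}


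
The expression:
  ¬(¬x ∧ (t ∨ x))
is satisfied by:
  {x: True, t: False}
  {t: False, x: False}
  {t: True, x: True}


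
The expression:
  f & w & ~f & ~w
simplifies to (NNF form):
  False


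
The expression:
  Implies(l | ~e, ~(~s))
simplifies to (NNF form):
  s | (e & ~l)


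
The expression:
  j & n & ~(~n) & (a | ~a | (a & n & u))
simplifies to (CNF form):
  j & n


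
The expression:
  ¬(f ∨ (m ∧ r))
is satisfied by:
  {f: False, m: False, r: False}
  {r: True, f: False, m: False}
  {m: True, f: False, r: False}


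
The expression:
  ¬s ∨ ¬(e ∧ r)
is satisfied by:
  {s: False, e: False, r: False}
  {r: True, s: False, e: False}
  {e: True, s: False, r: False}
  {r: True, e: True, s: False}
  {s: True, r: False, e: False}
  {r: True, s: True, e: False}
  {e: True, s: True, r: False}


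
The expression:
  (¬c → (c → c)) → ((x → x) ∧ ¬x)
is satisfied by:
  {x: False}


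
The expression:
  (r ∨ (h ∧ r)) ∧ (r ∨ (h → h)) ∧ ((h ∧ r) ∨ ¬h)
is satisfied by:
  {r: True}


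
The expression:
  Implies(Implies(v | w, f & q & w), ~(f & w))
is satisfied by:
  {w: False, q: False, f: False}
  {f: True, w: False, q: False}
  {q: True, w: False, f: False}
  {f: True, q: True, w: False}
  {w: True, f: False, q: False}
  {f: True, w: True, q: False}
  {q: True, w: True, f: False}


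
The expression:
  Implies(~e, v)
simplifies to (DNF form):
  e | v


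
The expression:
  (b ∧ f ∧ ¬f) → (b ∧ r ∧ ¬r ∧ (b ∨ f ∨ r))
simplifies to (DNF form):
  True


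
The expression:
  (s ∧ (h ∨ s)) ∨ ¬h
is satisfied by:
  {s: True, h: False}
  {h: False, s: False}
  {h: True, s: True}


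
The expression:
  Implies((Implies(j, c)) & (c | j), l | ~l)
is always true.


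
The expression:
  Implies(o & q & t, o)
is always true.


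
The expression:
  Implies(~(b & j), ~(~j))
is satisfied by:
  {j: True}


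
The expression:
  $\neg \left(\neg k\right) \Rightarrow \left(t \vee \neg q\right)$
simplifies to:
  $t \vee \neg k \vee \neg q$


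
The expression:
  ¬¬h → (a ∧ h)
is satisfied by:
  {a: True, h: False}
  {h: False, a: False}
  {h: True, a: True}


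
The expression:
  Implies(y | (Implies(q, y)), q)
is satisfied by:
  {q: True}


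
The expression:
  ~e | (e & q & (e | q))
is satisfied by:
  {q: True, e: False}
  {e: False, q: False}
  {e: True, q: True}


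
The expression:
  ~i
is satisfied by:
  {i: False}


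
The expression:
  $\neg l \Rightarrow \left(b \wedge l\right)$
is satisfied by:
  {l: True}


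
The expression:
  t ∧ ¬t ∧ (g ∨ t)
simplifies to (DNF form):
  False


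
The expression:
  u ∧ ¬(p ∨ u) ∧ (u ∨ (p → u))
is never true.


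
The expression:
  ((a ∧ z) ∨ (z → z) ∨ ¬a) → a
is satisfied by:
  {a: True}


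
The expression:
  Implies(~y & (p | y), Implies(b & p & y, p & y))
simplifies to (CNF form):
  True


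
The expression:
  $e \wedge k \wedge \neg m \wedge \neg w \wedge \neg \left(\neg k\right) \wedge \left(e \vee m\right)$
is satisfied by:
  {e: True, k: True, w: False, m: False}


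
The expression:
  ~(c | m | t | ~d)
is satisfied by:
  {d: True, m: False, t: False, c: False}


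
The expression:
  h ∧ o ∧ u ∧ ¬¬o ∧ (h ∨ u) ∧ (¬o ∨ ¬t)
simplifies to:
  h ∧ o ∧ u ∧ ¬t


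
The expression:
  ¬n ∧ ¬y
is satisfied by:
  {n: False, y: False}


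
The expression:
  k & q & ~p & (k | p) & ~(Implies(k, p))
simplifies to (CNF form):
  k & q & ~p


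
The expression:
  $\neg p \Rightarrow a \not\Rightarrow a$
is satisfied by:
  {p: True}


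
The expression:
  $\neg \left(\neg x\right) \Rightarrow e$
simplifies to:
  $e \vee \neg x$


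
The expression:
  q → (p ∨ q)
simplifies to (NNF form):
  True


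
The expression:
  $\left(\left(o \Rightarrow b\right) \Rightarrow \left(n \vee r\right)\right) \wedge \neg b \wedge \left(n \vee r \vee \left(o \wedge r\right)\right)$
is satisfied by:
  {r: True, n: True, b: False}
  {r: True, n: False, b: False}
  {n: True, r: False, b: False}


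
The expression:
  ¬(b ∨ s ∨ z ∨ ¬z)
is never true.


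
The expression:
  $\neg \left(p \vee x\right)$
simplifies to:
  $\neg p \wedge \neg x$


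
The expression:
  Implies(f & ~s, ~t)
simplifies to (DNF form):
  s | ~f | ~t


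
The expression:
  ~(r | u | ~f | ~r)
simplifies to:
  False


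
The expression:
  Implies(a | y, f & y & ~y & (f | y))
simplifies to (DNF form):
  ~a & ~y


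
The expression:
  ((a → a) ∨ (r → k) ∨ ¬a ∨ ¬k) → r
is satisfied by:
  {r: True}


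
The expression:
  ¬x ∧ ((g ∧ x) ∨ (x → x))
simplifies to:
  ¬x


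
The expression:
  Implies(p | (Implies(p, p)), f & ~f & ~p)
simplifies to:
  False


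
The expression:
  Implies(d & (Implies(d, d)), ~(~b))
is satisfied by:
  {b: True, d: False}
  {d: False, b: False}
  {d: True, b: True}


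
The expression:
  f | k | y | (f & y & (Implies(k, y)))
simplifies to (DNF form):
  f | k | y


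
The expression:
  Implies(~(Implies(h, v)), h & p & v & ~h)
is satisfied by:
  {v: True, h: False}
  {h: False, v: False}
  {h: True, v: True}


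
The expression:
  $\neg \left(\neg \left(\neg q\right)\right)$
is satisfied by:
  {q: False}


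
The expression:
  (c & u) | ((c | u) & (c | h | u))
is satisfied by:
  {c: True, u: True}
  {c: True, u: False}
  {u: True, c: False}


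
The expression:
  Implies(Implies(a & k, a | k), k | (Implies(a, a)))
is always true.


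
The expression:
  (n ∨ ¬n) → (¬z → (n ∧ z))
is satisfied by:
  {z: True}


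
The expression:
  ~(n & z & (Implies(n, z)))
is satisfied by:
  {z: False, n: False}
  {n: True, z: False}
  {z: True, n: False}


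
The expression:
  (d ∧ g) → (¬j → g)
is always true.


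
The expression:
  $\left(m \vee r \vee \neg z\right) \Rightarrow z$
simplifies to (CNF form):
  $z$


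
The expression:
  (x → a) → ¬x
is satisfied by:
  {x: False, a: False}
  {a: True, x: False}
  {x: True, a: False}


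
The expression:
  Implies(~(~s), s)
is always true.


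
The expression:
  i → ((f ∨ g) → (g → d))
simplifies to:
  d ∨ ¬g ∨ ¬i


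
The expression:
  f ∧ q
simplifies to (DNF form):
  f ∧ q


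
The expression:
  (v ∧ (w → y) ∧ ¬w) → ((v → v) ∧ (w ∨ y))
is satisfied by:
  {w: True, y: True, v: False}
  {w: True, v: False, y: False}
  {y: True, v: False, w: False}
  {y: False, v: False, w: False}
  {w: True, y: True, v: True}
  {w: True, v: True, y: False}
  {y: True, v: True, w: False}


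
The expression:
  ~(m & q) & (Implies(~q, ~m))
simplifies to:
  ~m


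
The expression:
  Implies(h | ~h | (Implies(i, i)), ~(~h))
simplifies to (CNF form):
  h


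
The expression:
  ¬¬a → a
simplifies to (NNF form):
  True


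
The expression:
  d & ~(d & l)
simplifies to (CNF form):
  d & ~l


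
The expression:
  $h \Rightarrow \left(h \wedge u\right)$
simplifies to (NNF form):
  $u \vee \neg h$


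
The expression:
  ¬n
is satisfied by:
  {n: False}


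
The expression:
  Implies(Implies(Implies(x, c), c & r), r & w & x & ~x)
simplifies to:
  (c & ~r) | (~c & ~x)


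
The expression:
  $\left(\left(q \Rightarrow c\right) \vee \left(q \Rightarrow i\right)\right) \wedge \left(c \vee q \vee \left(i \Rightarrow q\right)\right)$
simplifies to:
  $c \vee \left(i \wedge q\right) \vee \left(\neg i \wedge \neg q\right)$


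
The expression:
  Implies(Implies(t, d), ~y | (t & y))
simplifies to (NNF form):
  t | ~y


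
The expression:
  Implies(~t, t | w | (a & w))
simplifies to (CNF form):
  t | w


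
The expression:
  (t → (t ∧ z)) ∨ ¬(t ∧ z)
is always true.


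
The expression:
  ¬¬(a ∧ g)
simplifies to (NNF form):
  a ∧ g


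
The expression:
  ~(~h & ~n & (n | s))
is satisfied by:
  {n: True, h: True, s: False}
  {n: True, s: False, h: False}
  {h: True, s: False, n: False}
  {h: False, s: False, n: False}
  {n: True, h: True, s: True}
  {n: True, s: True, h: False}
  {h: True, s: True, n: False}


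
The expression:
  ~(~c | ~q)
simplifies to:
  c & q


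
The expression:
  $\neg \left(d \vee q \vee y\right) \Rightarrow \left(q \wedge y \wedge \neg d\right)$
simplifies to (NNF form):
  $d \vee q \vee y$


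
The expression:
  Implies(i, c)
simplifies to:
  c | ~i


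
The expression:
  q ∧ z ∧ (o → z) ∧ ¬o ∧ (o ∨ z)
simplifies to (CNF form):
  q ∧ z ∧ ¬o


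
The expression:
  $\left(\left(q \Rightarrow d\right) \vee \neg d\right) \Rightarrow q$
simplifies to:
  $q$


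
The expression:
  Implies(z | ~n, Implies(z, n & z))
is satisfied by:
  {n: True, z: False}
  {z: False, n: False}
  {z: True, n: True}


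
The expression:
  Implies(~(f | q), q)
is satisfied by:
  {q: True, f: True}
  {q: True, f: False}
  {f: True, q: False}


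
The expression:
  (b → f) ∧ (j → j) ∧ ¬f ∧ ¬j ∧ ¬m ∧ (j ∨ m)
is never true.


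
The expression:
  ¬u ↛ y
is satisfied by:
  {y: True, u: False}
  {u: False, y: False}
  {u: True, y: True}


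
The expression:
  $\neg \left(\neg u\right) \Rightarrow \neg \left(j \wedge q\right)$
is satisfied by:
  {u: False, q: False, j: False}
  {j: True, u: False, q: False}
  {q: True, u: False, j: False}
  {j: True, q: True, u: False}
  {u: True, j: False, q: False}
  {j: True, u: True, q: False}
  {q: True, u: True, j: False}


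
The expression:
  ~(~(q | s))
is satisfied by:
  {q: True, s: True}
  {q: True, s: False}
  {s: True, q: False}


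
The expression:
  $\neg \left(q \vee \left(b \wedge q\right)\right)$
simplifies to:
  $\neg q$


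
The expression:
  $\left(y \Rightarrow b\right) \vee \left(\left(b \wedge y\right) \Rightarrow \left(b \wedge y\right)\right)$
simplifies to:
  $\text{True}$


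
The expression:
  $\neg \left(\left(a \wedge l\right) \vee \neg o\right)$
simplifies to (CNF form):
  $o \wedge \left(\neg a \vee \neg l\right)$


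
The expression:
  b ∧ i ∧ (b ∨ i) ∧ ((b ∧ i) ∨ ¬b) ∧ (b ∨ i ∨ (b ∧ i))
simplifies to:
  b ∧ i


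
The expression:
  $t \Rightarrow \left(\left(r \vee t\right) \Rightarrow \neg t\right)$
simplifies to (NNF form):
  $\neg t$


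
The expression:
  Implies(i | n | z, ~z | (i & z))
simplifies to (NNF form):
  i | ~z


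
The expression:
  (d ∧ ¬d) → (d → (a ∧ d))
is always true.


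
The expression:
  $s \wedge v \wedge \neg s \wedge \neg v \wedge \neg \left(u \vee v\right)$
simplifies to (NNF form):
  $\text{False}$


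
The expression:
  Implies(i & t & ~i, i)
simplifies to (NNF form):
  True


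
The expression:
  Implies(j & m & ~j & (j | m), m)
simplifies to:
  True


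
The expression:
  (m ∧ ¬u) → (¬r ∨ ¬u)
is always true.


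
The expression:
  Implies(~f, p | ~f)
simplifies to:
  True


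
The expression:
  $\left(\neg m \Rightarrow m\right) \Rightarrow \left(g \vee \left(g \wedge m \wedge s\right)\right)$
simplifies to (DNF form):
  $g \vee \neg m$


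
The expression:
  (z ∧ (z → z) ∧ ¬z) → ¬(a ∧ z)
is always true.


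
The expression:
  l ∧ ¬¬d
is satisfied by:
  {d: True, l: True}


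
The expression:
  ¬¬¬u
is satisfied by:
  {u: False}


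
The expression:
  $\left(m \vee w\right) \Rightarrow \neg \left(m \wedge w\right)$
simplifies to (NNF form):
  $\neg m \vee \neg w$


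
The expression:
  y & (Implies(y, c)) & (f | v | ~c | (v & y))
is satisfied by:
  {v: True, f: True, c: True, y: True}
  {v: True, c: True, y: True, f: False}
  {f: True, c: True, y: True, v: False}


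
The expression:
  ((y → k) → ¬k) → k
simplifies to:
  k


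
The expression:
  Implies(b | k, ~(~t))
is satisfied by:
  {t: True, b: False, k: False}
  {t: True, k: True, b: False}
  {t: True, b: True, k: False}
  {t: True, k: True, b: True}
  {k: False, b: False, t: False}


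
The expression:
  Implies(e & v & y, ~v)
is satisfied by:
  {v: False, y: False, e: False}
  {e: True, v: False, y: False}
  {y: True, v: False, e: False}
  {e: True, y: True, v: False}
  {v: True, e: False, y: False}
  {e: True, v: True, y: False}
  {y: True, v: True, e: False}


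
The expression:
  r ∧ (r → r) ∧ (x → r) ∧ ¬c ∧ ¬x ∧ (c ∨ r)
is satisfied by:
  {r: True, x: False, c: False}


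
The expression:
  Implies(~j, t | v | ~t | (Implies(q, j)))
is always true.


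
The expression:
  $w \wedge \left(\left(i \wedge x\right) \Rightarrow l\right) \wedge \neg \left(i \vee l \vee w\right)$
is never true.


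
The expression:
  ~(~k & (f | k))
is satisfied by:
  {k: True, f: False}
  {f: False, k: False}
  {f: True, k: True}


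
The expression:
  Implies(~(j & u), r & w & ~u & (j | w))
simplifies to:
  (r | u) & (u | w) & (j | ~u)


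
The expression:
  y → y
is always true.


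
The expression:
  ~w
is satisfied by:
  {w: False}


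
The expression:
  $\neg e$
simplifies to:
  $\neg e$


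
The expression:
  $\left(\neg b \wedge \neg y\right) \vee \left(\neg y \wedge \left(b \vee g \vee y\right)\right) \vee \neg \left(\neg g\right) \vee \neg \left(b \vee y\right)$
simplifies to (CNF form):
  $g \vee \neg y$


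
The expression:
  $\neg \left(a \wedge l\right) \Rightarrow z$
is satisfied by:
  {z: True, l: True, a: True}
  {z: True, l: True, a: False}
  {z: True, a: True, l: False}
  {z: True, a: False, l: False}
  {l: True, a: True, z: False}


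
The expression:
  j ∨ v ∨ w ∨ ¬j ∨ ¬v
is always true.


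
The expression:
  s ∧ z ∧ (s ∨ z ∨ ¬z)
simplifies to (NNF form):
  s ∧ z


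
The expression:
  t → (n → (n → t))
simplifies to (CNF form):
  True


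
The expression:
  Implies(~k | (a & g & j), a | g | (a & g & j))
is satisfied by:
  {a: True, k: True, g: True}
  {a: True, k: True, g: False}
  {a: True, g: True, k: False}
  {a: True, g: False, k: False}
  {k: True, g: True, a: False}
  {k: True, g: False, a: False}
  {g: True, k: False, a: False}


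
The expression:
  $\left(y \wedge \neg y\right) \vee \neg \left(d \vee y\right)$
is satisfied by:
  {d: False, y: False}


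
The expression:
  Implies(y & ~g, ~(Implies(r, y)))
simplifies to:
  g | ~y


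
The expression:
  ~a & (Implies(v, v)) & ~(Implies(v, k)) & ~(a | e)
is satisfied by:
  {v: True, e: False, k: False, a: False}


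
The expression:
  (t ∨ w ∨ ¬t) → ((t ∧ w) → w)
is always true.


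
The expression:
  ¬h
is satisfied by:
  {h: False}


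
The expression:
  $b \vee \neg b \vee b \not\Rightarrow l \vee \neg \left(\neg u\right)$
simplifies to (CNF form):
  $\text{True}$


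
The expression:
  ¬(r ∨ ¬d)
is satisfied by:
  {d: True, r: False}


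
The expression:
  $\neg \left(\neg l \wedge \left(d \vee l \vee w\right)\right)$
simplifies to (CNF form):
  $\left(l \vee \neg d\right) \wedge \left(l \vee \neg w\right)$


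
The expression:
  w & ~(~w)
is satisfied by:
  {w: True}


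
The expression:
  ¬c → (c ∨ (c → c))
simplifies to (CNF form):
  True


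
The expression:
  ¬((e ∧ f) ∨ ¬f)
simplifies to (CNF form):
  f ∧ ¬e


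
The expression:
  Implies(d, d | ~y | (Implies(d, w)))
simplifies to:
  True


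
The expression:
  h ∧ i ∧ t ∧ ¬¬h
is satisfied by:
  {t: True, i: True, h: True}


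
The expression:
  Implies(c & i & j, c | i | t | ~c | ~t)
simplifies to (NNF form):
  True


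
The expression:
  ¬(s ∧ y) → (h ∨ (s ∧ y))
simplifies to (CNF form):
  (h ∨ s) ∧ (h ∨ y)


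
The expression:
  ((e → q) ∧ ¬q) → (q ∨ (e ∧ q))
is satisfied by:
  {q: True, e: True}
  {q: True, e: False}
  {e: True, q: False}


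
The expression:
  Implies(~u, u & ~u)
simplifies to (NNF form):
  u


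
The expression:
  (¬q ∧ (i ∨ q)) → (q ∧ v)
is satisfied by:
  {q: True, i: False}
  {i: False, q: False}
  {i: True, q: True}


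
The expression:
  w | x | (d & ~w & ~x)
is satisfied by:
  {x: True, d: True, w: True}
  {x: True, d: True, w: False}
  {x: True, w: True, d: False}
  {x: True, w: False, d: False}
  {d: True, w: True, x: False}
  {d: True, w: False, x: False}
  {w: True, d: False, x: False}


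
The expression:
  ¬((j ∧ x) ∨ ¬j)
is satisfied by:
  {j: True, x: False}


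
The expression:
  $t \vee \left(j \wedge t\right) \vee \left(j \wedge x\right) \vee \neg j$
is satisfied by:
  {x: True, t: True, j: False}
  {x: True, t: False, j: False}
  {t: True, x: False, j: False}
  {x: False, t: False, j: False}
  {j: True, x: True, t: True}
  {j: True, x: True, t: False}
  {j: True, t: True, x: False}


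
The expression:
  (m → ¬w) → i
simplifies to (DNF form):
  i ∨ (m ∧ w)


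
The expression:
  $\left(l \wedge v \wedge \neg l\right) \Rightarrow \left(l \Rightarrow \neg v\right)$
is always true.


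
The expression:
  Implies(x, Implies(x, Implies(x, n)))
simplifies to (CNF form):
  n | ~x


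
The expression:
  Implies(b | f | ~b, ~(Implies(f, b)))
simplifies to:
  f & ~b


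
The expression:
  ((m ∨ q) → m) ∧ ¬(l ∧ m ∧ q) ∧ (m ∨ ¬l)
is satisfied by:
  {m: True, l: False, q: False}
  {m: False, l: False, q: False}
  {q: True, m: True, l: False}
  {l: True, m: True, q: False}


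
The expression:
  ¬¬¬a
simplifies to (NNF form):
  ¬a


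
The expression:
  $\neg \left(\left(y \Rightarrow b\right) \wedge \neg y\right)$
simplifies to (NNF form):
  $y$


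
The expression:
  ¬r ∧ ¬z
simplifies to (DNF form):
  ¬r ∧ ¬z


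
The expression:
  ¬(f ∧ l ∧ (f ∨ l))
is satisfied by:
  {l: False, f: False}
  {f: True, l: False}
  {l: True, f: False}


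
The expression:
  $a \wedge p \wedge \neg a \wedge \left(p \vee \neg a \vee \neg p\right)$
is never true.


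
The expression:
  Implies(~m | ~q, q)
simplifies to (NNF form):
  q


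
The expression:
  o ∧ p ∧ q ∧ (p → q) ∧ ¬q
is never true.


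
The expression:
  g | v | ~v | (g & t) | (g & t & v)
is always true.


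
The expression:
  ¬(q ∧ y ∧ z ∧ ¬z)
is always true.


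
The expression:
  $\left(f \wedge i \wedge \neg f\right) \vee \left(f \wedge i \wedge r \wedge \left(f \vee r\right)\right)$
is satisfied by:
  {r: True, i: True, f: True}


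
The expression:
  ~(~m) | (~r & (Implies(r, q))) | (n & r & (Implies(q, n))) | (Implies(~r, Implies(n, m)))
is always true.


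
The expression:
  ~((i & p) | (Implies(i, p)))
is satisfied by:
  {i: True, p: False}


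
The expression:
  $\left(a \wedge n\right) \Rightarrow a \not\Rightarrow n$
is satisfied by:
  {n: False, a: False}
  {a: True, n: False}
  {n: True, a: False}


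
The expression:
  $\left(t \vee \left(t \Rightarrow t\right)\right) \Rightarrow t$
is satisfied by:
  {t: True}


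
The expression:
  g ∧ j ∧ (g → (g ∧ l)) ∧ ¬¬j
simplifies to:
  g ∧ j ∧ l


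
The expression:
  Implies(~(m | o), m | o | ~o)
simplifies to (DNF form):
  True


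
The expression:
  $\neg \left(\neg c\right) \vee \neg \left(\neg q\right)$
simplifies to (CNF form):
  $c \vee q$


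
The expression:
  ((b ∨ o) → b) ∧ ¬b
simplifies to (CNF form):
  ¬b ∧ ¬o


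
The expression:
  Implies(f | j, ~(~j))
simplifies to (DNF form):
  j | ~f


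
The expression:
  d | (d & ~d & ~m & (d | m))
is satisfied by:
  {d: True}


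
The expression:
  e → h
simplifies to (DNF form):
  h ∨ ¬e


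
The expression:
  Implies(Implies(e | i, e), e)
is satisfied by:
  {i: True, e: True}
  {i: True, e: False}
  {e: True, i: False}


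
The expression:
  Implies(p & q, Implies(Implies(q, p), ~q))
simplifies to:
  ~p | ~q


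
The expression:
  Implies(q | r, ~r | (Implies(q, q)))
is always true.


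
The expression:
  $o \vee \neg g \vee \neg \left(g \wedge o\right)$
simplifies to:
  $\text{True}$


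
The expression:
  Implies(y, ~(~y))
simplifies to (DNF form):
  True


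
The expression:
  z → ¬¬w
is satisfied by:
  {w: True, z: False}
  {z: False, w: False}
  {z: True, w: True}


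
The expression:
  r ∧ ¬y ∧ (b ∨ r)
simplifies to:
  r ∧ ¬y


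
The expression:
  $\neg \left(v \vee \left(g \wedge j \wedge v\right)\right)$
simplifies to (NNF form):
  $\neg v$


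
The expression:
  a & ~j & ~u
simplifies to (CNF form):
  a & ~j & ~u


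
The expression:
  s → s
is always true.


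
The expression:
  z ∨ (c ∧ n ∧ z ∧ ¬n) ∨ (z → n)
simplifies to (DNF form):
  True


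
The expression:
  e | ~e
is always true.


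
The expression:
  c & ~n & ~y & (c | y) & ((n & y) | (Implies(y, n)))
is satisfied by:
  {c: True, n: False, y: False}


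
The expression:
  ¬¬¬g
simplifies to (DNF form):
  ¬g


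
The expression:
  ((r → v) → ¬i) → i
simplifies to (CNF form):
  i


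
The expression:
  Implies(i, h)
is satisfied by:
  {h: True, i: False}
  {i: False, h: False}
  {i: True, h: True}


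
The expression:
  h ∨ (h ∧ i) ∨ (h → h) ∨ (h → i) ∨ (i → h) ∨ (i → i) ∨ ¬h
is always true.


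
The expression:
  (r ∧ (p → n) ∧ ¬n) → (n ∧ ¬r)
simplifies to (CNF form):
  n ∨ p ∨ ¬r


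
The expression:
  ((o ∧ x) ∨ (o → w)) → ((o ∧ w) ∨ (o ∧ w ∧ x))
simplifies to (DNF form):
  (o ∧ w) ∨ (o ∧ ¬x)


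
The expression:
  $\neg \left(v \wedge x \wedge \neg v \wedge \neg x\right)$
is always true.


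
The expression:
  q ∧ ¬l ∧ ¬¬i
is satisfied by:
  {i: True, q: True, l: False}


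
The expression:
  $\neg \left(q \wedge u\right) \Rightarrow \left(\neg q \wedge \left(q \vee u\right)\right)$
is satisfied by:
  {u: True}


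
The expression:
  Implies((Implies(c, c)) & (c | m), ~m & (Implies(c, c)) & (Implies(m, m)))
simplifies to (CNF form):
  ~m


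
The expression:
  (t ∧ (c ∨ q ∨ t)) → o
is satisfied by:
  {o: True, t: False}
  {t: False, o: False}
  {t: True, o: True}


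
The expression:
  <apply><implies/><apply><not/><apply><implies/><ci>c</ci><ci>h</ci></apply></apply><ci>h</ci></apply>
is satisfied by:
  {h: True, c: False}
  {c: False, h: False}
  {c: True, h: True}


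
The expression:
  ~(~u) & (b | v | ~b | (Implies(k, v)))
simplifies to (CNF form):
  u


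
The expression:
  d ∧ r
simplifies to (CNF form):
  d ∧ r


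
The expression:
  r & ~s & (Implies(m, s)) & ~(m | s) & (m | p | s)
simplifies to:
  p & r & ~m & ~s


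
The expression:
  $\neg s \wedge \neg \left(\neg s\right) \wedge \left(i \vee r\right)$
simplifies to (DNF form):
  $\text{False}$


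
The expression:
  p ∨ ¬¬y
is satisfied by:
  {y: True, p: True}
  {y: True, p: False}
  {p: True, y: False}


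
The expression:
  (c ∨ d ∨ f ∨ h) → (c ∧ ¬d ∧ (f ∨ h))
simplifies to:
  ¬d ∧ (c ∨ ¬f) ∧ (c ∨ ¬h) ∧ (f ∨ h ∨ ¬c)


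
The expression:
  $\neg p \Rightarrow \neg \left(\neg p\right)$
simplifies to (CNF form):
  $p$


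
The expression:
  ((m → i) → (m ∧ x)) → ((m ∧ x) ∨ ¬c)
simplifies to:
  i ∨ x ∨ ¬c ∨ ¬m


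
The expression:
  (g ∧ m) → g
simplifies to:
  True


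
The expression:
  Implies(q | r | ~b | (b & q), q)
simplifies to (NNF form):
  q | (b & ~r)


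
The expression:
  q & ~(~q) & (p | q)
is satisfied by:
  {q: True}


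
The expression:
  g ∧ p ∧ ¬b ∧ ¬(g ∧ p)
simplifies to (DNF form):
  False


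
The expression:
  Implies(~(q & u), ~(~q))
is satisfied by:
  {q: True}


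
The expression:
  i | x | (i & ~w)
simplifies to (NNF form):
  i | x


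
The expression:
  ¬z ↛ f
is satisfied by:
  {f: True, z: False}
  {z: False, f: False}
  {z: True, f: True}


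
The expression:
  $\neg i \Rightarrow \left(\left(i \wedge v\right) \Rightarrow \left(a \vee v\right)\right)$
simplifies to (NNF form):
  $\text{True}$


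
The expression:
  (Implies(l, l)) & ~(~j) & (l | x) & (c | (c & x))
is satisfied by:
  {c: True, j: True, x: True, l: True}
  {c: True, j: True, x: True, l: False}
  {c: True, j: True, l: True, x: False}


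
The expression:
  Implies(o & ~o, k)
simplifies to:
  True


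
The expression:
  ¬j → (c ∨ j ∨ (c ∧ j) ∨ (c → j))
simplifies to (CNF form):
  True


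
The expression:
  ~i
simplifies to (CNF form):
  ~i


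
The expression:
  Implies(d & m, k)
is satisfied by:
  {k: True, m: False, d: False}
  {m: False, d: False, k: False}
  {d: True, k: True, m: False}
  {d: True, m: False, k: False}
  {k: True, m: True, d: False}
  {m: True, k: False, d: False}
  {d: True, m: True, k: True}


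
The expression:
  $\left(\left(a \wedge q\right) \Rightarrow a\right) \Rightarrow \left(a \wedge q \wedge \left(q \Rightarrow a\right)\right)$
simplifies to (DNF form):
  $a \wedge q$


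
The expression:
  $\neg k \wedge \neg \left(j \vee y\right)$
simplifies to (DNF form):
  $\neg j \wedge \neg k \wedge \neg y$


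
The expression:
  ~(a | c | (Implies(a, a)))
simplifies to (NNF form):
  False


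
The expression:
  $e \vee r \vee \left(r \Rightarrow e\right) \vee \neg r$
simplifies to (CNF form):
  $\text{True}$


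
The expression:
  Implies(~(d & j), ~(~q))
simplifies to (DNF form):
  q | (d & j)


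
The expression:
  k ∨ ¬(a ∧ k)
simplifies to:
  True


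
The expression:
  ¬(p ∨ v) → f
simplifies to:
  f ∨ p ∨ v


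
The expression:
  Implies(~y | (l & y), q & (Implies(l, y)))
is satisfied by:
  {y: True, q: True, l: False}
  {y: True, l: False, q: False}
  {q: True, l: False, y: False}
  {y: True, q: True, l: True}


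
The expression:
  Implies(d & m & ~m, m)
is always true.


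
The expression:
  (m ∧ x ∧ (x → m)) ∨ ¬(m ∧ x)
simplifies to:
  True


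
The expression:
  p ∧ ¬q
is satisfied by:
  {p: True, q: False}


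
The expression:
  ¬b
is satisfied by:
  {b: False}


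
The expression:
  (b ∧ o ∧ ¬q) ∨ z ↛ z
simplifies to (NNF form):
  b ∧ o ∧ ¬q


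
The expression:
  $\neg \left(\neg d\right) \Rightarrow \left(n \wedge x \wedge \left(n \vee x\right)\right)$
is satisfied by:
  {x: True, n: True, d: False}
  {x: True, n: False, d: False}
  {n: True, x: False, d: False}
  {x: False, n: False, d: False}
  {x: True, d: True, n: True}


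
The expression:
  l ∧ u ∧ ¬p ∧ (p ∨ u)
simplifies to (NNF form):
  l ∧ u ∧ ¬p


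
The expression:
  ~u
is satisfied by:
  {u: False}


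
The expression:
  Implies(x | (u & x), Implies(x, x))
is always true.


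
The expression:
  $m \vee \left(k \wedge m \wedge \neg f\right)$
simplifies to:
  $m$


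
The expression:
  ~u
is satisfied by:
  {u: False}


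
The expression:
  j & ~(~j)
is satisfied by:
  {j: True}


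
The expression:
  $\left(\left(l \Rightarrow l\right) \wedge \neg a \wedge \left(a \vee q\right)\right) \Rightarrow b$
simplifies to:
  $a \vee b \vee \neg q$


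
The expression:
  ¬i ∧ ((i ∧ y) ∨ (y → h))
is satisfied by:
  {h: True, i: False, y: False}
  {i: False, y: False, h: False}
  {y: True, h: True, i: False}


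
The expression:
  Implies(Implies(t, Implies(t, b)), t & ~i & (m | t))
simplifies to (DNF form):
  (t & ~b) | (t & ~i)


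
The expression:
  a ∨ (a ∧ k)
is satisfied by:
  {a: True}


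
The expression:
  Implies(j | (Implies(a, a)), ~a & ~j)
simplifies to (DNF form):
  ~a & ~j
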